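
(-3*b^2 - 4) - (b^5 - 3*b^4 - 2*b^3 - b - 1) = -b^5 + 3*b^4 + 2*b^3 - 3*b^2 + b - 3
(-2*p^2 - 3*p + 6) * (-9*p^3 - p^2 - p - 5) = 18*p^5 + 29*p^4 - 49*p^3 + 7*p^2 + 9*p - 30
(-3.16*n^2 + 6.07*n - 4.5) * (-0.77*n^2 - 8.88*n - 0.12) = 2.4332*n^4 + 23.3869*n^3 - 50.0574*n^2 + 39.2316*n + 0.54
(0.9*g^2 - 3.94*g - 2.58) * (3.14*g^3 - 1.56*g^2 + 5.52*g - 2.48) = 2.826*g^5 - 13.7756*g^4 + 3.0132*g^3 - 19.956*g^2 - 4.4704*g + 6.3984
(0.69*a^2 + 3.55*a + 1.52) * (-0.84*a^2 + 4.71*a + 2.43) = -0.5796*a^4 + 0.2679*a^3 + 17.1204*a^2 + 15.7857*a + 3.6936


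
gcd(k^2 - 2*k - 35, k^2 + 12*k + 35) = k + 5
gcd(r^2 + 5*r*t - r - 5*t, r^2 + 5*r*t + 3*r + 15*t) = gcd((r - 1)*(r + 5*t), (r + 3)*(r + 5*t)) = r + 5*t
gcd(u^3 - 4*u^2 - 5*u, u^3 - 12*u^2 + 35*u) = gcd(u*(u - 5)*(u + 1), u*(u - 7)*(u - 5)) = u^2 - 5*u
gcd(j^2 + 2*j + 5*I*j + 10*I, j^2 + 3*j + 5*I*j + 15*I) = j + 5*I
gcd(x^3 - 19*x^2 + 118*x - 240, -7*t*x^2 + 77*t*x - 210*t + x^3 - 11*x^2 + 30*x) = x^2 - 11*x + 30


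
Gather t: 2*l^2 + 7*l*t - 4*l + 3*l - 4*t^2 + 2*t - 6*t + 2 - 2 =2*l^2 - l - 4*t^2 + t*(7*l - 4)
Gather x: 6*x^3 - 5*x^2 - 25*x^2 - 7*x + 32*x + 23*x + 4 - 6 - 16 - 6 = 6*x^3 - 30*x^2 + 48*x - 24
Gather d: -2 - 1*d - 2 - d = -2*d - 4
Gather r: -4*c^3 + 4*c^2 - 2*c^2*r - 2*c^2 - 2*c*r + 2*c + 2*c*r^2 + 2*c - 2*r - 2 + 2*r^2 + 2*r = -4*c^3 + 2*c^2 + 4*c + r^2*(2*c + 2) + r*(-2*c^2 - 2*c) - 2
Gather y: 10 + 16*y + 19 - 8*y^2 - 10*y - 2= -8*y^2 + 6*y + 27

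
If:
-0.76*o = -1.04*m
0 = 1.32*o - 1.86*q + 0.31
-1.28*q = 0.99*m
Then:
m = -0.10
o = -0.13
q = 0.07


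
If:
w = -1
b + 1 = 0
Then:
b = -1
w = -1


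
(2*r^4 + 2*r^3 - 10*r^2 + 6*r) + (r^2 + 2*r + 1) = 2*r^4 + 2*r^3 - 9*r^2 + 8*r + 1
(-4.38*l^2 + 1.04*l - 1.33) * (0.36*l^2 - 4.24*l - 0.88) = -1.5768*l^4 + 18.9456*l^3 - 1.034*l^2 + 4.724*l + 1.1704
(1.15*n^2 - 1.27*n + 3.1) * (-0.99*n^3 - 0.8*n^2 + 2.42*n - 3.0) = -1.1385*n^5 + 0.3373*n^4 + 0.73*n^3 - 9.0034*n^2 + 11.312*n - 9.3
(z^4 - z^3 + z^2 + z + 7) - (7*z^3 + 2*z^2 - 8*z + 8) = z^4 - 8*z^3 - z^2 + 9*z - 1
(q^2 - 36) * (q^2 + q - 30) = q^4 + q^3 - 66*q^2 - 36*q + 1080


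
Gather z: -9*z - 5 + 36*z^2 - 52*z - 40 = 36*z^2 - 61*z - 45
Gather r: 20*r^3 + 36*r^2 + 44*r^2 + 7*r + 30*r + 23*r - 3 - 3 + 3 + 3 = 20*r^3 + 80*r^2 + 60*r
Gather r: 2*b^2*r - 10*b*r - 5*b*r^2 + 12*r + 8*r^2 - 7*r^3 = -7*r^3 + r^2*(8 - 5*b) + r*(2*b^2 - 10*b + 12)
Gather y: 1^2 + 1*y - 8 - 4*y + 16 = 9 - 3*y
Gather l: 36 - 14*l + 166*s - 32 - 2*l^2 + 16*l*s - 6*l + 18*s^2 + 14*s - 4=-2*l^2 + l*(16*s - 20) + 18*s^2 + 180*s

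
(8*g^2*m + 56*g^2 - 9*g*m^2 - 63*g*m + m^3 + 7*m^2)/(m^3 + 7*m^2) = 8*g^2/m^2 - 9*g/m + 1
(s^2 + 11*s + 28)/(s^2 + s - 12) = (s + 7)/(s - 3)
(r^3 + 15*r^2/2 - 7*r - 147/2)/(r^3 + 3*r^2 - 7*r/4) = 2*(r^2 + 4*r - 21)/(r*(2*r - 1))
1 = 1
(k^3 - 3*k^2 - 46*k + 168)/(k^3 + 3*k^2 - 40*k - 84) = (k - 4)/(k + 2)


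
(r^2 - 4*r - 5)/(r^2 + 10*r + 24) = (r^2 - 4*r - 5)/(r^2 + 10*r + 24)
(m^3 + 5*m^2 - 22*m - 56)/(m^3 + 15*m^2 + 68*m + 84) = (m - 4)/(m + 6)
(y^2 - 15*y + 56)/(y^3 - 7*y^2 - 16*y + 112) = (y - 8)/(y^2 - 16)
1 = 1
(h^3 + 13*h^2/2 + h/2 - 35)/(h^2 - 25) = (h^2 + 3*h/2 - 7)/(h - 5)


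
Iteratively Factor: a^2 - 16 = (a + 4)*(a - 4)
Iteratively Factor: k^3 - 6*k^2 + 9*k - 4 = (k - 1)*(k^2 - 5*k + 4) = (k - 1)^2*(k - 4)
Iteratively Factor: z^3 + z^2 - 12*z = (z)*(z^2 + z - 12) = z*(z - 3)*(z + 4)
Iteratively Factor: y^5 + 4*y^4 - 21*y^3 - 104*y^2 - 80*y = (y - 5)*(y^4 + 9*y^3 + 24*y^2 + 16*y) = y*(y - 5)*(y^3 + 9*y^2 + 24*y + 16) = y*(y - 5)*(y + 1)*(y^2 + 8*y + 16) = y*(y - 5)*(y + 1)*(y + 4)*(y + 4)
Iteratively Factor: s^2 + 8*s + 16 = (s + 4)*(s + 4)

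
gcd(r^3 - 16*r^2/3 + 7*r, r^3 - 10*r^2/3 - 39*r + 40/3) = 1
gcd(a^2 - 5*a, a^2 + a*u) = a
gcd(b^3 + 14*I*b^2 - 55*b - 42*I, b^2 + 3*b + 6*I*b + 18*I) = b + 6*I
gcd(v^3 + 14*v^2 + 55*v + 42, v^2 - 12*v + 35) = 1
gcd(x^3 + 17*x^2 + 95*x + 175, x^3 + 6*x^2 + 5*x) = x + 5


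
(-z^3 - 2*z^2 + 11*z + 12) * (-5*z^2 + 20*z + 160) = 5*z^5 - 10*z^4 - 255*z^3 - 160*z^2 + 2000*z + 1920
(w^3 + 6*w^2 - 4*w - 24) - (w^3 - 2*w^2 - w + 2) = 8*w^2 - 3*w - 26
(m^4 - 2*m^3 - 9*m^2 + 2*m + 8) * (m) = m^5 - 2*m^4 - 9*m^3 + 2*m^2 + 8*m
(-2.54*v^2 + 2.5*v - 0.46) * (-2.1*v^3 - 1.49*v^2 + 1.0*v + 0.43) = 5.334*v^5 - 1.4654*v^4 - 5.299*v^3 + 2.0932*v^2 + 0.615*v - 0.1978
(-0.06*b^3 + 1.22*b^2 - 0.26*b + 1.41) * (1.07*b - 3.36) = -0.0642*b^4 + 1.507*b^3 - 4.3774*b^2 + 2.3823*b - 4.7376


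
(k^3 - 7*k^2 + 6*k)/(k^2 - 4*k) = (k^2 - 7*k + 6)/(k - 4)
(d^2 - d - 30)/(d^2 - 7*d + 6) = (d + 5)/(d - 1)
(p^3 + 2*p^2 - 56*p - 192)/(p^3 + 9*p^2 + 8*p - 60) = (p^2 - 4*p - 32)/(p^2 + 3*p - 10)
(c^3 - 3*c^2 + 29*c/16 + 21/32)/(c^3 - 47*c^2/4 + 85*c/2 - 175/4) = (8*c^2 - 10*c - 3)/(8*(c^2 - 10*c + 25))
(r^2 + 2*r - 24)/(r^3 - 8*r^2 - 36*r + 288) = (r - 4)/(r^2 - 14*r + 48)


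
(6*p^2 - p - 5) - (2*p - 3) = 6*p^2 - 3*p - 2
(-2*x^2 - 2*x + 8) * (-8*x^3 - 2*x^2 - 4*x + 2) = 16*x^5 + 20*x^4 - 52*x^3 - 12*x^2 - 36*x + 16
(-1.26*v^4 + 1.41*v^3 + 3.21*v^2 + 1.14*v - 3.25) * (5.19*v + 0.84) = -6.5394*v^5 + 6.2595*v^4 + 17.8443*v^3 + 8.613*v^2 - 15.9099*v - 2.73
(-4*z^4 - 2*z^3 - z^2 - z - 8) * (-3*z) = 12*z^5 + 6*z^4 + 3*z^3 + 3*z^2 + 24*z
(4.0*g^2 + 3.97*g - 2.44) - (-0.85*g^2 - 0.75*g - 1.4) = 4.85*g^2 + 4.72*g - 1.04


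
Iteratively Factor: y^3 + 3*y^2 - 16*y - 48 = (y + 3)*(y^2 - 16) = (y + 3)*(y + 4)*(y - 4)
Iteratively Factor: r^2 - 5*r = (r - 5)*(r)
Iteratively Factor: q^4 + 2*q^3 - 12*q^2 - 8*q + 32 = (q + 4)*(q^3 - 2*q^2 - 4*q + 8) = (q + 2)*(q + 4)*(q^2 - 4*q + 4) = (q - 2)*(q + 2)*(q + 4)*(q - 2)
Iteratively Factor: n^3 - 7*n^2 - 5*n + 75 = (n + 3)*(n^2 - 10*n + 25) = (n - 5)*(n + 3)*(n - 5)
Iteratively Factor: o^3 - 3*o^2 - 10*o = (o + 2)*(o^2 - 5*o) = (o - 5)*(o + 2)*(o)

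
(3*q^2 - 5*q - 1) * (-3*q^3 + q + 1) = -9*q^5 + 15*q^4 + 6*q^3 - 2*q^2 - 6*q - 1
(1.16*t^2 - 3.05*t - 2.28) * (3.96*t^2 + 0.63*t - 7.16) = 4.5936*t^4 - 11.3472*t^3 - 19.2559*t^2 + 20.4016*t + 16.3248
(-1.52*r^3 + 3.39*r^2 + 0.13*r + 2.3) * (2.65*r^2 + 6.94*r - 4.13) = -4.028*r^5 - 1.5653*r^4 + 30.1487*r^3 - 7.0035*r^2 + 15.4251*r - 9.499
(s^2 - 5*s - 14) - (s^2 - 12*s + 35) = 7*s - 49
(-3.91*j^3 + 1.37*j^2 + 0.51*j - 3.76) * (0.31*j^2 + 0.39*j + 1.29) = -1.2121*j^5 - 1.1002*j^4 - 4.3515*j^3 + 0.8006*j^2 - 0.8085*j - 4.8504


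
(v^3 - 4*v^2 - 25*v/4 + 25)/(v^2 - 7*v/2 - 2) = (4*v^2 - 25)/(2*(2*v + 1))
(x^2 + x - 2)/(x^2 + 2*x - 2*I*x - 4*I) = (x - 1)/(x - 2*I)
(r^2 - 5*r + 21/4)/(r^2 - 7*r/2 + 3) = (r - 7/2)/(r - 2)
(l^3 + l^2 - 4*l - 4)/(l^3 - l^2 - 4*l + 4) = (l + 1)/(l - 1)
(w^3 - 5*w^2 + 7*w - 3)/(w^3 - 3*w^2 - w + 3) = (w - 1)/(w + 1)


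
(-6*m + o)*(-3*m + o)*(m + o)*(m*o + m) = 18*m^4*o + 18*m^4 + 9*m^3*o^2 + 9*m^3*o - 8*m^2*o^3 - 8*m^2*o^2 + m*o^4 + m*o^3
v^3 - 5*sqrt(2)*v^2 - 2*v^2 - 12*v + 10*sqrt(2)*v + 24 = (v - 2)*(v - 6*sqrt(2))*(v + sqrt(2))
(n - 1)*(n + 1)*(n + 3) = n^3 + 3*n^2 - n - 3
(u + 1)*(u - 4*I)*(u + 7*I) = u^3 + u^2 + 3*I*u^2 + 28*u + 3*I*u + 28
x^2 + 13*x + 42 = (x + 6)*(x + 7)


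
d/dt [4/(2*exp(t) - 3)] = -8*exp(t)/(2*exp(t) - 3)^2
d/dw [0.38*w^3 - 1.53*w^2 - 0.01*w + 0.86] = 1.14*w^2 - 3.06*w - 0.01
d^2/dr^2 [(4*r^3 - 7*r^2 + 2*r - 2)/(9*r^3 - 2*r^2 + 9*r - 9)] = 2*(-495*r^6 - 486*r^5 + 2565*r^4 - 3709*r^3 - 132*r^2 + 486*r - 531)/(729*r^9 - 486*r^8 + 2295*r^7 - 3167*r^6 + 3267*r^5 - 4968*r^4 + 3888*r^3 - 2673*r^2 + 2187*r - 729)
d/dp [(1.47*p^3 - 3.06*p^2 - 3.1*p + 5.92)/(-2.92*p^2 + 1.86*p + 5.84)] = (-4.2924*p^4 + 5.4684*p^3 + 11.0108*p^2 - 1.168*p - 29.1152)/(8.5264*p^4 - 10.8624*p^3 - 30.646*p^2 + 21.7248*p + 34.1056)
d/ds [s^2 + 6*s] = 2*s + 6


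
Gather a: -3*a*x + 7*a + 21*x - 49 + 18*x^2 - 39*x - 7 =a*(7 - 3*x) + 18*x^2 - 18*x - 56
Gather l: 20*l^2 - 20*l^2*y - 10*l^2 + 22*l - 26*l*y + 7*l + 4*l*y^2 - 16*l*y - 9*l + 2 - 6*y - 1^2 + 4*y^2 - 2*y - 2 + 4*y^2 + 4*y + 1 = l^2*(10 - 20*y) + l*(4*y^2 - 42*y + 20) + 8*y^2 - 4*y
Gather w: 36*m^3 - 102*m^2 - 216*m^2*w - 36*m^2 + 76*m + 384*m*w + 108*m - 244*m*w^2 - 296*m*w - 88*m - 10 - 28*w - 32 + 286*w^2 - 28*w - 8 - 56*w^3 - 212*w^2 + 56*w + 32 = 36*m^3 - 138*m^2 + 96*m - 56*w^3 + w^2*(74 - 244*m) + w*(-216*m^2 + 88*m) - 18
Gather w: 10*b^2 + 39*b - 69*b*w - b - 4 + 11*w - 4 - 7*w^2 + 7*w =10*b^2 + 38*b - 7*w^2 + w*(18 - 69*b) - 8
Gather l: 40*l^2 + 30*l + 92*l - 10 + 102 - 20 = 40*l^2 + 122*l + 72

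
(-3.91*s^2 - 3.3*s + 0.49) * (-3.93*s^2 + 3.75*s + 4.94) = 15.3663*s^4 - 1.6935*s^3 - 33.6161*s^2 - 14.4645*s + 2.4206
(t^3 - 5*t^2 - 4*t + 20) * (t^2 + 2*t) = t^5 - 3*t^4 - 14*t^3 + 12*t^2 + 40*t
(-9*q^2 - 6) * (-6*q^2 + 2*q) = 54*q^4 - 18*q^3 + 36*q^2 - 12*q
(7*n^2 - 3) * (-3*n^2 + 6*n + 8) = -21*n^4 + 42*n^3 + 65*n^2 - 18*n - 24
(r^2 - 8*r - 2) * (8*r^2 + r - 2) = 8*r^4 - 63*r^3 - 26*r^2 + 14*r + 4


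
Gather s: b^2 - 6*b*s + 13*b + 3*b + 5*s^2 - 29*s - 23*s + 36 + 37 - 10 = b^2 + 16*b + 5*s^2 + s*(-6*b - 52) + 63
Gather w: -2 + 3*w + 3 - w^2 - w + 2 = -w^2 + 2*w + 3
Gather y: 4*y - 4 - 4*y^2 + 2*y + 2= -4*y^2 + 6*y - 2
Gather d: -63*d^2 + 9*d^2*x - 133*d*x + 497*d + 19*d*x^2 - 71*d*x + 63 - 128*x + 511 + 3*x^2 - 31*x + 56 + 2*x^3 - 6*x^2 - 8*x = d^2*(9*x - 63) + d*(19*x^2 - 204*x + 497) + 2*x^3 - 3*x^2 - 167*x + 630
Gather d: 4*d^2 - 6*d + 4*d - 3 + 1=4*d^2 - 2*d - 2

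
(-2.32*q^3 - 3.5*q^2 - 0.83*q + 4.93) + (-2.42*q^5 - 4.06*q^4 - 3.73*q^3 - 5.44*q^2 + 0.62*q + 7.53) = -2.42*q^5 - 4.06*q^4 - 6.05*q^3 - 8.94*q^2 - 0.21*q + 12.46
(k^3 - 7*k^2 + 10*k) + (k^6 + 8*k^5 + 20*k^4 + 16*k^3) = k^6 + 8*k^5 + 20*k^4 + 17*k^3 - 7*k^2 + 10*k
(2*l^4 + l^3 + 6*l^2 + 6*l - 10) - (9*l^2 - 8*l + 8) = 2*l^4 + l^3 - 3*l^2 + 14*l - 18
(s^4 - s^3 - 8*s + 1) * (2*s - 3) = 2*s^5 - 5*s^4 + 3*s^3 - 16*s^2 + 26*s - 3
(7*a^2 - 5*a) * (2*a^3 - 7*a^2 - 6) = 14*a^5 - 59*a^4 + 35*a^3 - 42*a^2 + 30*a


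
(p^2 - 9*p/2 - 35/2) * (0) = 0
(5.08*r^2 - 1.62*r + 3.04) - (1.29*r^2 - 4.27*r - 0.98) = 3.79*r^2 + 2.65*r + 4.02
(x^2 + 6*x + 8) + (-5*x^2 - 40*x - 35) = -4*x^2 - 34*x - 27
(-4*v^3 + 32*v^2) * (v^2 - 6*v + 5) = -4*v^5 + 56*v^4 - 212*v^3 + 160*v^2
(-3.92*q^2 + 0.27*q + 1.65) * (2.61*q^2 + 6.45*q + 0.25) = -10.2312*q^4 - 24.5793*q^3 + 5.068*q^2 + 10.71*q + 0.4125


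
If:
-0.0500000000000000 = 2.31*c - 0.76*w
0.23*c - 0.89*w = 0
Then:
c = -0.02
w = -0.01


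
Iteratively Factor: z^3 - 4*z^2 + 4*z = (z - 2)*(z^2 - 2*z) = (z - 2)^2*(z)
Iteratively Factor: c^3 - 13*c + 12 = (c - 3)*(c^2 + 3*c - 4) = (c - 3)*(c + 4)*(c - 1)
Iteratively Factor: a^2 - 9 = (a - 3)*(a + 3)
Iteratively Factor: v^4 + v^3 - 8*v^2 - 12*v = (v - 3)*(v^3 + 4*v^2 + 4*v) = (v - 3)*(v + 2)*(v^2 + 2*v) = v*(v - 3)*(v + 2)*(v + 2)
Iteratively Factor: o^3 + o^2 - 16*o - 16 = (o + 1)*(o^2 - 16) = (o + 1)*(o + 4)*(o - 4)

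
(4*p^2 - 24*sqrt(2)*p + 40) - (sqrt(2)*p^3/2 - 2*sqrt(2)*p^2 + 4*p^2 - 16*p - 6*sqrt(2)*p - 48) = -sqrt(2)*p^3/2 + 2*sqrt(2)*p^2 - 18*sqrt(2)*p + 16*p + 88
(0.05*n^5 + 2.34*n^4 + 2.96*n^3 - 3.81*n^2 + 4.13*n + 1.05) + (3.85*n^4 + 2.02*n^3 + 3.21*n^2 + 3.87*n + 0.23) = 0.05*n^5 + 6.19*n^4 + 4.98*n^3 - 0.6*n^2 + 8.0*n + 1.28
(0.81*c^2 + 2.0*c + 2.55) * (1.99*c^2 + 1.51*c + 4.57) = 1.6119*c^4 + 5.2031*c^3 + 11.7962*c^2 + 12.9905*c + 11.6535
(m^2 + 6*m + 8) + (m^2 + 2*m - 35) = 2*m^2 + 8*m - 27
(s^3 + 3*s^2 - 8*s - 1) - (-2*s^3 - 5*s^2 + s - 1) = 3*s^3 + 8*s^2 - 9*s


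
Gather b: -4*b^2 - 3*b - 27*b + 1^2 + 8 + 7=-4*b^2 - 30*b + 16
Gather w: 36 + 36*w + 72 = 36*w + 108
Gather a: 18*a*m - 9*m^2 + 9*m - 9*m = 18*a*m - 9*m^2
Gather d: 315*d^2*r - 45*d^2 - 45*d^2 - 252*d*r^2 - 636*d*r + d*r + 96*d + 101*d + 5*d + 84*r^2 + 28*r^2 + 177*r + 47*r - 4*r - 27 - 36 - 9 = d^2*(315*r - 90) + d*(-252*r^2 - 635*r + 202) + 112*r^2 + 220*r - 72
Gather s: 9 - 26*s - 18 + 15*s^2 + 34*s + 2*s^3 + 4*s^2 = 2*s^3 + 19*s^2 + 8*s - 9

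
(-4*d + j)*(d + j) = -4*d^2 - 3*d*j + j^2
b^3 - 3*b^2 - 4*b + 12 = (b - 3)*(b - 2)*(b + 2)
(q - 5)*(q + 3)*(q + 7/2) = q^3 + 3*q^2/2 - 22*q - 105/2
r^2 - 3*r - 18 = (r - 6)*(r + 3)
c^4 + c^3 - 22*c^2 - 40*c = c*(c - 5)*(c + 2)*(c + 4)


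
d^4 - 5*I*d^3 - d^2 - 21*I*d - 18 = (d - 3*I)^2*(d - I)*(d + 2*I)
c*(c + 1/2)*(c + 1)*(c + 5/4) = c^4 + 11*c^3/4 + 19*c^2/8 + 5*c/8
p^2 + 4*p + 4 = (p + 2)^2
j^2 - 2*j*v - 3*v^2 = (j - 3*v)*(j + v)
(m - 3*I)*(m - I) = m^2 - 4*I*m - 3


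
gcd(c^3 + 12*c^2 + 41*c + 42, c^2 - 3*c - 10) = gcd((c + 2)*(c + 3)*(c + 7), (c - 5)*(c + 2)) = c + 2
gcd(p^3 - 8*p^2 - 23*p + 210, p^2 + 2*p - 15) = p + 5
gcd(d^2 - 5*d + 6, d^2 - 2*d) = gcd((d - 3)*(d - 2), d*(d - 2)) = d - 2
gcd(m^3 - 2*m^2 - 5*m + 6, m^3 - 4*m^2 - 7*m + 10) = m^2 + m - 2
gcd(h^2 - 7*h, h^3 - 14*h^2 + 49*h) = h^2 - 7*h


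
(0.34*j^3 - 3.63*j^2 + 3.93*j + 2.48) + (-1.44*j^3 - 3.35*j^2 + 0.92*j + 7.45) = -1.1*j^3 - 6.98*j^2 + 4.85*j + 9.93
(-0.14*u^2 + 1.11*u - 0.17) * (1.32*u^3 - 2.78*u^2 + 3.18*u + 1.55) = -0.1848*u^5 + 1.8544*u^4 - 3.7554*u^3 + 3.7854*u^2 + 1.1799*u - 0.2635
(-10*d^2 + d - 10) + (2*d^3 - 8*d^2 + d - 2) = 2*d^3 - 18*d^2 + 2*d - 12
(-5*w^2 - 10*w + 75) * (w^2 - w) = -5*w^4 - 5*w^3 + 85*w^2 - 75*w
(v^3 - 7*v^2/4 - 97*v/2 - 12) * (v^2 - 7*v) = v^5 - 35*v^4/4 - 145*v^3/4 + 655*v^2/2 + 84*v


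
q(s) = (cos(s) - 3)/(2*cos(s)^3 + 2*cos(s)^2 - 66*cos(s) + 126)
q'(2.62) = 0.00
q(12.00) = -0.03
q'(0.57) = 0.01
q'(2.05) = 0.00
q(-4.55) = -0.02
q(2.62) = -0.02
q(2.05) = -0.02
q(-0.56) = -0.03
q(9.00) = -0.02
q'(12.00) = -0.00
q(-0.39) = -0.03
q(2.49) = -0.02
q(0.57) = -0.03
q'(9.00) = 0.00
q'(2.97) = 0.00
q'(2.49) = 0.00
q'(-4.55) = 0.00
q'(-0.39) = -0.00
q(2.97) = -0.02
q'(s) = (cos(s) - 3)*(6*sin(s)*cos(s)^2 + 4*sin(s)*cos(s) - 66*sin(s))/(2*cos(s)^3 + 2*cos(s)^2 - 66*cos(s) + 126)^2 - sin(s)/(2*cos(s)^3 + 2*cos(s)^2 - 66*cos(s) + 126) = (cos(s) + 2)*sin(s)/((cos(s) - 3)^2*(cos(s) + 7)^2)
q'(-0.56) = -0.01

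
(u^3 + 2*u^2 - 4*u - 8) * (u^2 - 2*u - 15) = u^5 - 23*u^3 - 30*u^2 + 76*u + 120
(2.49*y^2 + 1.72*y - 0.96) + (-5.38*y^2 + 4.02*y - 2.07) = -2.89*y^2 + 5.74*y - 3.03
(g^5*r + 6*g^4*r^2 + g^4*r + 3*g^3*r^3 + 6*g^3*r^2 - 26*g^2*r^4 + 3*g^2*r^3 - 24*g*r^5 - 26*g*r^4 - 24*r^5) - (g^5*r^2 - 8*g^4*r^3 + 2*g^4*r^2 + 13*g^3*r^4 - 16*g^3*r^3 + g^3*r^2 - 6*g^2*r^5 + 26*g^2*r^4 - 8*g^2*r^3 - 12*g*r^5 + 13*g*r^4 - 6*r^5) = -g^5*r^2 + g^5*r + 8*g^4*r^3 + 4*g^4*r^2 + g^4*r - 13*g^3*r^4 + 19*g^3*r^3 + 5*g^3*r^2 + 6*g^2*r^5 - 52*g^2*r^4 + 11*g^2*r^3 - 12*g*r^5 - 39*g*r^4 - 18*r^5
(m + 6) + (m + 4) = 2*m + 10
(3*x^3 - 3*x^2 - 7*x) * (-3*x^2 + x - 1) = -9*x^5 + 12*x^4 + 15*x^3 - 4*x^2 + 7*x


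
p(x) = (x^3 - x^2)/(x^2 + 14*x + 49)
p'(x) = (-2*x - 14)*(x^3 - x^2)/(x^2 + 14*x + 49)^2 + (3*x^2 - 2*x)/(x^2 + 14*x + 49) = x*(x^2 + 21*x - 14)/(x^3 + 21*x^2 + 147*x + 343)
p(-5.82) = -165.91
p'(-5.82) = 362.54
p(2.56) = 0.11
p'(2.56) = 0.14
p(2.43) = 0.09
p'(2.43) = 0.12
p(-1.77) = -0.32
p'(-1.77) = 0.59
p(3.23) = 0.22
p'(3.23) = 0.19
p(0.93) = -0.00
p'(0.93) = 0.01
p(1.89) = 0.04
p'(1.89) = 0.08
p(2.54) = 0.11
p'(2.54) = 0.13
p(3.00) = 0.18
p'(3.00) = 0.17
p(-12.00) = -74.88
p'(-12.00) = -11.71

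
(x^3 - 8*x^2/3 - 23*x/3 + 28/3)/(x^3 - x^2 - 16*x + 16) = (x + 7/3)/(x + 4)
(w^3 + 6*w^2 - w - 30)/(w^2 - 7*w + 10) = (w^2 + 8*w + 15)/(w - 5)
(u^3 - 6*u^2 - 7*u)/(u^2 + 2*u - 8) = u*(u^2 - 6*u - 7)/(u^2 + 2*u - 8)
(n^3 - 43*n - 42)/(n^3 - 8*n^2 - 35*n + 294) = (n + 1)/(n - 7)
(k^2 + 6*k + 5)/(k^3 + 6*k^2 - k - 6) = (k + 5)/(k^2 + 5*k - 6)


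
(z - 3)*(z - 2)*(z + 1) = z^3 - 4*z^2 + z + 6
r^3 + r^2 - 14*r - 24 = (r - 4)*(r + 2)*(r + 3)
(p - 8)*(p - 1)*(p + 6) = p^3 - 3*p^2 - 46*p + 48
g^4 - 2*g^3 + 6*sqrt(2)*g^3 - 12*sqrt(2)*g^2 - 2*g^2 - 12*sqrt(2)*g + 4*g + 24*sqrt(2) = (g - 2)*(g - sqrt(2))*(g + sqrt(2))*(g + 6*sqrt(2))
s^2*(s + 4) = s^3 + 4*s^2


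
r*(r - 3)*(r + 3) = r^3 - 9*r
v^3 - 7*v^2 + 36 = (v - 6)*(v - 3)*(v + 2)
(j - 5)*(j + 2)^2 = j^3 - j^2 - 16*j - 20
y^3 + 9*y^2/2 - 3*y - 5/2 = (y - 1)*(y + 1/2)*(y + 5)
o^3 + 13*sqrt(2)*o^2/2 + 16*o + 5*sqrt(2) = (o + sqrt(2)/2)*(o + sqrt(2))*(o + 5*sqrt(2))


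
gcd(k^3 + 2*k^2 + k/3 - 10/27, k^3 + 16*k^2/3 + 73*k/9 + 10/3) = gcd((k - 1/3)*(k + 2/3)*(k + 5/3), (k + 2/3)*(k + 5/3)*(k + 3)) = k^2 + 7*k/3 + 10/9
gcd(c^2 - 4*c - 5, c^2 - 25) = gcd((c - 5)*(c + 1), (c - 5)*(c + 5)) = c - 5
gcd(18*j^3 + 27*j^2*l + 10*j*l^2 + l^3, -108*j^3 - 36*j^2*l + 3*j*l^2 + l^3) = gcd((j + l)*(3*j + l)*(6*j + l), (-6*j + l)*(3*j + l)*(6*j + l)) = 18*j^2 + 9*j*l + l^2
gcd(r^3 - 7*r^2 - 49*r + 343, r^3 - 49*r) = r^2 - 49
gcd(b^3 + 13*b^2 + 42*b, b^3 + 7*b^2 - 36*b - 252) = b^2 + 13*b + 42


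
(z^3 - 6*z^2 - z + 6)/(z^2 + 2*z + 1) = (z^2 - 7*z + 6)/(z + 1)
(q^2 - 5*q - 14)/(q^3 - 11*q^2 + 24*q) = (q^2 - 5*q - 14)/(q*(q^2 - 11*q + 24))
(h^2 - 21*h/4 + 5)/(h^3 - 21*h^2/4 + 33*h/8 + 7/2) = 2*(4*h - 5)/(8*h^2 - 10*h - 7)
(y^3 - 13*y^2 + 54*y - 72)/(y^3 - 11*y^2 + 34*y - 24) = (y - 3)/(y - 1)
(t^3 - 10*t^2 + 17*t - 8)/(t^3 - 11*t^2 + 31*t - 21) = (t^2 - 9*t + 8)/(t^2 - 10*t + 21)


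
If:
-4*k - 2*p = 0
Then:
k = -p/2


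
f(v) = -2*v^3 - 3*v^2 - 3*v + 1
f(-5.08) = 201.01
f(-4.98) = 188.55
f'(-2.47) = -24.79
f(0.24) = 0.08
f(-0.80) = 2.50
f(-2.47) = 20.25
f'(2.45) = -53.72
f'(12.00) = -939.00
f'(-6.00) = -183.00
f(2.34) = -48.07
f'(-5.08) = -127.36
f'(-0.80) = -2.04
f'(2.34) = -49.89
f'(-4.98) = -121.92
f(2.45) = -53.77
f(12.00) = -3923.00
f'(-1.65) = -9.44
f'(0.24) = -4.79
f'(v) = -6*v^2 - 6*v - 3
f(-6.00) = 343.00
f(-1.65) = 6.77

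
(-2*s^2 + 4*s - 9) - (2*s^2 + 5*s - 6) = -4*s^2 - s - 3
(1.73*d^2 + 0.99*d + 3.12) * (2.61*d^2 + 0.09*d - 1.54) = 4.5153*d^4 + 2.7396*d^3 + 5.5681*d^2 - 1.2438*d - 4.8048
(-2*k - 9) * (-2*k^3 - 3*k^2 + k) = 4*k^4 + 24*k^3 + 25*k^2 - 9*k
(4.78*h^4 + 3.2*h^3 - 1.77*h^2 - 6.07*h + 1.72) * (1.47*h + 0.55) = 7.0266*h^5 + 7.333*h^4 - 0.8419*h^3 - 9.8964*h^2 - 0.8101*h + 0.946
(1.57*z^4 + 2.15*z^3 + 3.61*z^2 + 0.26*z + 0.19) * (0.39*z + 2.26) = 0.6123*z^5 + 4.3867*z^4 + 6.2669*z^3 + 8.26*z^2 + 0.6617*z + 0.4294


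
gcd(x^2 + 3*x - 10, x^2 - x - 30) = x + 5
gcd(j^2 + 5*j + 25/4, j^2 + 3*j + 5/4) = j + 5/2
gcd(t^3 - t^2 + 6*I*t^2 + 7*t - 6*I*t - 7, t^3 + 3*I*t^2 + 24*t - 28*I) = t + 7*I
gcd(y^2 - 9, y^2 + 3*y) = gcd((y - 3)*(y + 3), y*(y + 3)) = y + 3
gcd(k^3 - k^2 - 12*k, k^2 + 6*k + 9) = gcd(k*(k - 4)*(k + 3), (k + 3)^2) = k + 3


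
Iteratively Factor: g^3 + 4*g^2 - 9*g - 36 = (g - 3)*(g^2 + 7*g + 12) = (g - 3)*(g + 4)*(g + 3)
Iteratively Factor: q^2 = (q)*(q)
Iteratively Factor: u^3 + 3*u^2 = (u + 3)*(u^2) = u*(u + 3)*(u)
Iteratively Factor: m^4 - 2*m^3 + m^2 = (m)*(m^3 - 2*m^2 + m) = m^2*(m^2 - 2*m + 1) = m^2*(m - 1)*(m - 1)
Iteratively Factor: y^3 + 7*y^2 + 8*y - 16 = (y + 4)*(y^2 + 3*y - 4) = (y - 1)*(y + 4)*(y + 4)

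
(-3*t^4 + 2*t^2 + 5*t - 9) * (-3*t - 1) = 9*t^5 + 3*t^4 - 6*t^3 - 17*t^2 + 22*t + 9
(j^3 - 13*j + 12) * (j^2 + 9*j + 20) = j^5 + 9*j^4 + 7*j^3 - 105*j^2 - 152*j + 240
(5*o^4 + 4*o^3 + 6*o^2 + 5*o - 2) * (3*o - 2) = 15*o^5 + 2*o^4 + 10*o^3 + 3*o^2 - 16*o + 4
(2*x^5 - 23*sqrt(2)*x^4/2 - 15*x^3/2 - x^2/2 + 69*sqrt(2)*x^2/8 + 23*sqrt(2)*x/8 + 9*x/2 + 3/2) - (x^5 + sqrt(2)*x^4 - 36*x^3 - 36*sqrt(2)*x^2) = x^5 - 25*sqrt(2)*x^4/2 + 57*x^3/2 - x^2/2 + 357*sqrt(2)*x^2/8 + 23*sqrt(2)*x/8 + 9*x/2 + 3/2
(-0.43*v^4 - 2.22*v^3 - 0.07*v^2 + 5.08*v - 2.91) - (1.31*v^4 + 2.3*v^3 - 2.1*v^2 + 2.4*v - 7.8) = -1.74*v^4 - 4.52*v^3 + 2.03*v^2 + 2.68*v + 4.89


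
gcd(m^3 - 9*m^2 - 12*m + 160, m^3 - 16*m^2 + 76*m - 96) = m - 8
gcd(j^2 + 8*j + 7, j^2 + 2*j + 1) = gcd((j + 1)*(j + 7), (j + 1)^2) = j + 1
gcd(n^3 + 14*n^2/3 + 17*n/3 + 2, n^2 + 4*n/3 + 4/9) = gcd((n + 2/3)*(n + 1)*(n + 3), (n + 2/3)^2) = n + 2/3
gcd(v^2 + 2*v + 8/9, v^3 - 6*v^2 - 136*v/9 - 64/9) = v^2 + 2*v + 8/9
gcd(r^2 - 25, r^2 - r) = 1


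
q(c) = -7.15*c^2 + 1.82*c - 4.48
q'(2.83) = -38.65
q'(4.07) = -56.38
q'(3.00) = -41.08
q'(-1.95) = 29.70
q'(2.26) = -30.50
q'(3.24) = -44.51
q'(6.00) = -83.98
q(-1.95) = -35.22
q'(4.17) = -57.81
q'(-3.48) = 51.58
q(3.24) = -73.64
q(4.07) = -115.51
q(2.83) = -56.59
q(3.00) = -63.37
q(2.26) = -36.89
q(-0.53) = -7.45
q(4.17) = -121.22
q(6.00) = -250.96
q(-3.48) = -97.40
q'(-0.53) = 9.40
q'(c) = 1.82 - 14.3*c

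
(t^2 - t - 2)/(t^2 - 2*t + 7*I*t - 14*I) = (t + 1)/(t + 7*I)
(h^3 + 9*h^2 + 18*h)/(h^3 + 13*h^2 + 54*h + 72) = h/(h + 4)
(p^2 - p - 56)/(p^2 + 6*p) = (p^2 - p - 56)/(p*(p + 6))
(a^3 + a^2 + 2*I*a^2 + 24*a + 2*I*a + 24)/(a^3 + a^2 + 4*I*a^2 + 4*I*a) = (a^2 + 2*I*a + 24)/(a*(a + 4*I))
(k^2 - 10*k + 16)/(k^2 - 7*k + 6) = (k^2 - 10*k + 16)/(k^2 - 7*k + 6)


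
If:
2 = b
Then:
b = 2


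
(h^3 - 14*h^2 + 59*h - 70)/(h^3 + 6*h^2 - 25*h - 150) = (h^2 - 9*h + 14)/(h^2 + 11*h + 30)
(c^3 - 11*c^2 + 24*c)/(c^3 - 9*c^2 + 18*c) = (c - 8)/(c - 6)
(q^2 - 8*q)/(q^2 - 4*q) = (q - 8)/(q - 4)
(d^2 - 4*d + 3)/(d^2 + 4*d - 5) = (d - 3)/(d + 5)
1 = 1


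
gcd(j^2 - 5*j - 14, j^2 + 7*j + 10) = j + 2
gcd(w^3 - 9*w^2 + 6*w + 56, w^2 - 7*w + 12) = w - 4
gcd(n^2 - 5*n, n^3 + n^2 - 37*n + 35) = n - 5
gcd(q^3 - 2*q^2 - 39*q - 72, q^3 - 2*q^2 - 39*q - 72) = q^3 - 2*q^2 - 39*q - 72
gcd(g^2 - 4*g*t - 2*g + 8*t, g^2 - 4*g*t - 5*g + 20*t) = -g + 4*t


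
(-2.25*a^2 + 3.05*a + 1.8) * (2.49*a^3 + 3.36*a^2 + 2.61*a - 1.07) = -5.6025*a^5 + 0.0345000000000004*a^4 + 8.8575*a^3 + 16.416*a^2 + 1.4345*a - 1.926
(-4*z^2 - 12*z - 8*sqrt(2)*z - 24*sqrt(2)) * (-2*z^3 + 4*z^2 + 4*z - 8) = 8*z^5 + 8*z^4 + 16*sqrt(2)*z^4 - 64*z^3 + 16*sqrt(2)*z^3 - 128*sqrt(2)*z^2 - 16*z^2 - 32*sqrt(2)*z + 96*z + 192*sqrt(2)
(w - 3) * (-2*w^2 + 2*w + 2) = -2*w^3 + 8*w^2 - 4*w - 6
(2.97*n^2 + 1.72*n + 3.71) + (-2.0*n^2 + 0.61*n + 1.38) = 0.97*n^2 + 2.33*n + 5.09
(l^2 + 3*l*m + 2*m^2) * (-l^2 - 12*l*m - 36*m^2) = -l^4 - 15*l^3*m - 74*l^2*m^2 - 132*l*m^3 - 72*m^4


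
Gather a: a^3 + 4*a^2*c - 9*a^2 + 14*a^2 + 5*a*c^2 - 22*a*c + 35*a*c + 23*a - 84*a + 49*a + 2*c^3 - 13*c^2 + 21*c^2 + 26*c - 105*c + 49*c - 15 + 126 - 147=a^3 + a^2*(4*c + 5) + a*(5*c^2 + 13*c - 12) + 2*c^3 + 8*c^2 - 30*c - 36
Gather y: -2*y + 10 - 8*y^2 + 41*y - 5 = -8*y^2 + 39*y + 5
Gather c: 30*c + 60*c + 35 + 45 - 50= 90*c + 30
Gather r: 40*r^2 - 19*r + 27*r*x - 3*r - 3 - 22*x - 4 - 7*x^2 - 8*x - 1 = 40*r^2 + r*(27*x - 22) - 7*x^2 - 30*x - 8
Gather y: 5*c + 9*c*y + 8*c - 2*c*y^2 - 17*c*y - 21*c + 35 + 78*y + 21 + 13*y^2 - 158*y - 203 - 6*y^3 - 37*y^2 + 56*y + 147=-8*c - 6*y^3 + y^2*(-2*c - 24) + y*(-8*c - 24)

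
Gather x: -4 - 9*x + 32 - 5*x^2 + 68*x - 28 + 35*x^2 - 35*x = 30*x^2 + 24*x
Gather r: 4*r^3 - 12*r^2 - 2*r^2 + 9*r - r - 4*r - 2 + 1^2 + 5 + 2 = 4*r^3 - 14*r^2 + 4*r + 6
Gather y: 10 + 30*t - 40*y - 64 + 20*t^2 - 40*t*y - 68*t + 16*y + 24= 20*t^2 - 38*t + y*(-40*t - 24) - 30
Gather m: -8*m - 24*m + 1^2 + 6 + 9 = 16 - 32*m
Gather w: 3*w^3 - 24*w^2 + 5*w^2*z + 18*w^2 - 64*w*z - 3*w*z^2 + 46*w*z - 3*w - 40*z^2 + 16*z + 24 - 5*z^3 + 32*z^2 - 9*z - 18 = 3*w^3 + w^2*(5*z - 6) + w*(-3*z^2 - 18*z - 3) - 5*z^3 - 8*z^2 + 7*z + 6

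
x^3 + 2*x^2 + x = x*(x + 1)^2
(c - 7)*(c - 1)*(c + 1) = c^3 - 7*c^2 - c + 7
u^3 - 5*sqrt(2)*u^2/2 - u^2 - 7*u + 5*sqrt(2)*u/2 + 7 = (u - 1)*(u - 7*sqrt(2)/2)*(u + sqrt(2))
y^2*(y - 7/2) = y^3 - 7*y^2/2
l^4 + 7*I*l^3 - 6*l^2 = l^2*(l + I)*(l + 6*I)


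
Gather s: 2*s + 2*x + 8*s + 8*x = 10*s + 10*x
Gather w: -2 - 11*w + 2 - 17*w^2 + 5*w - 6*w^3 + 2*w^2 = -6*w^3 - 15*w^2 - 6*w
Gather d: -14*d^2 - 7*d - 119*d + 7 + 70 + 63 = -14*d^2 - 126*d + 140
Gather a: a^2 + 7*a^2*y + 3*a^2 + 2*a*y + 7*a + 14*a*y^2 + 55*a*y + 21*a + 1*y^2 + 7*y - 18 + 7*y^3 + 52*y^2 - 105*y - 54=a^2*(7*y + 4) + a*(14*y^2 + 57*y + 28) + 7*y^3 + 53*y^2 - 98*y - 72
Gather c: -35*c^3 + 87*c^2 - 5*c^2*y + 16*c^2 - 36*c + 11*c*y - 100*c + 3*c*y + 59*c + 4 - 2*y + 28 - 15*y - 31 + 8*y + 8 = -35*c^3 + c^2*(103 - 5*y) + c*(14*y - 77) - 9*y + 9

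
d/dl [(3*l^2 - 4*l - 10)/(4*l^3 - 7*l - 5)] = (2*(2 - 3*l)*(-4*l^3 + 7*l + 5) + (12*l^2 - 7)*(-3*l^2 + 4*l + 10))/(-4*l^3 + 7*l + 5)^2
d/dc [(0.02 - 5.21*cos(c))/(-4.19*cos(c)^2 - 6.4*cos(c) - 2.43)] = (21.8299*cos(c)^2 - 0.1676*cos(c) - 12.7883)*sin(c)/(17.5561*cos(c)^4 + 53.632*cos(c)^3 + 61.3234*cos(c)^2 + 31.104*cos(c) + 5.9049)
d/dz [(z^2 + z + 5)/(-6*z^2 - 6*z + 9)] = 13*(2*z + 1)/(3*(4*z^4 + 8*z^3 - 8*z^2 - 12*z + 9))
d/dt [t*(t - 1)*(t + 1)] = 3*t^2 - 1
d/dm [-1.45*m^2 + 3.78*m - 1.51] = 3.78 - 2.9*m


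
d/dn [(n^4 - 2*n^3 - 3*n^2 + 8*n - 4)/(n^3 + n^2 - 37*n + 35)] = (n^4 + 4*n^3 - 103*n^2 + 62*n + 132)/(n^4 + 4*n^3 - 66*n^2 - 140*n + 1225)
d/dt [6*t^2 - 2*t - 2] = 12*t - 2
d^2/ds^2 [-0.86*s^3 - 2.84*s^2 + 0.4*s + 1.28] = -5.16*s - 5.68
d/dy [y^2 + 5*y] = 2*y + 5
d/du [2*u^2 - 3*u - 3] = 4*u - 3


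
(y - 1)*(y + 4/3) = y^2 + y/3 - 4/3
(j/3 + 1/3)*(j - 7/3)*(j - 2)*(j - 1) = j^4/3 - 13*j^3/9 + 11*j^2/9 + 13*j/9 - 14/9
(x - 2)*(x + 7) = x^2 + 5*x - 14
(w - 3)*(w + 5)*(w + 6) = w^3 + 8*w^2 - 3*w - 90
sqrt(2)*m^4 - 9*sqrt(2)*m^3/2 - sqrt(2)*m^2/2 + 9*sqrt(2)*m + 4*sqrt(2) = (m - 4)*(m - 2)*(m + 1/2)*(sqrt(2)*m + sqrt(2))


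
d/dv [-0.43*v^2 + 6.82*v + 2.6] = 6.82 - 0.86*v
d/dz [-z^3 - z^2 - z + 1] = -3*z^2 - 2*z - 1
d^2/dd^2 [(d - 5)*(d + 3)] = 2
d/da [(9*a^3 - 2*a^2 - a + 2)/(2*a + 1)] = (36*a^3 + 23*a^2 - 4*a - 5)/(4*a^2 + 4*a + 1)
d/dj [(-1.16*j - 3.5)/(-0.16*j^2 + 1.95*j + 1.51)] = (-0.1856*j^2 - 1.12*j + 5.0734)/(0.0256*j^4 - 0.624*j^3 + 3.3193*j^2 + 5.889*j + 2.2801)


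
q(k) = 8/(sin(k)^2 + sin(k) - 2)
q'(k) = 8*(-2*sin(k)*cos(k) - cos(k))/(sin(k)^2 + sin(k) - 2)^2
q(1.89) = -53.69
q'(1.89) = 327.85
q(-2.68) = -3.56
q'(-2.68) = 0.15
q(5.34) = -3.71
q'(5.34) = 0.63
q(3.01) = -4.32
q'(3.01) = 2.92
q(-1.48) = -3.99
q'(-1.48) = 0.18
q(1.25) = -53.18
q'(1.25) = -322.99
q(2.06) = -23.66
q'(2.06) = 90.94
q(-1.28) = -3.92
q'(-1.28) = 0.50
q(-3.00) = -3.77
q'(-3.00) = 1.26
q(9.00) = -5.64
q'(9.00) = 6.61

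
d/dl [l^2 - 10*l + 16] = 2*l - 10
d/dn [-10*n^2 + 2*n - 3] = 2 - 20*n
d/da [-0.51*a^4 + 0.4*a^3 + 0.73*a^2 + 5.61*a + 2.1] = -2.04*a^3 + 1.2*a^2 + 1.46*a + 5.61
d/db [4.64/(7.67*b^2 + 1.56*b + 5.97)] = (-71.1776*b - 7.2384)/(7.67*b^2 + 1.56*b + 5.97)^2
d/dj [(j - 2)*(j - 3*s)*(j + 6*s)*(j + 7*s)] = 4*j^3 + 30*j^2*s - 6*j^2 + 6*j*s^2 - 40*j*s - 126*s^3 - 6*s^2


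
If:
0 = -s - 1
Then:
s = -1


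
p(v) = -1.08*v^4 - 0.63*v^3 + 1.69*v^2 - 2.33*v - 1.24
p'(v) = -4.32*v^3 - 1.89*v^2 + 3.38*v - 2.33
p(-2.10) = -4.06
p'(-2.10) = 22.24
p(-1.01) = 2.36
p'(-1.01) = -3.22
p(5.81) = -1311.92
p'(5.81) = -893.74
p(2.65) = -60.53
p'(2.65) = -87.04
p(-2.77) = -32.01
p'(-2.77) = 65.62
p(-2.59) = -21.52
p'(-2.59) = 51.29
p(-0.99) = 2.30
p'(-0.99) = -3.34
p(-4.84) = -471.60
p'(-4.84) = 426.84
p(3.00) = -97.51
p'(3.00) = -125.84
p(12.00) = -23269.36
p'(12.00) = -7698.89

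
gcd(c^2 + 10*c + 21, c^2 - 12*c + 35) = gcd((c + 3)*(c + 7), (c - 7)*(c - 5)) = 1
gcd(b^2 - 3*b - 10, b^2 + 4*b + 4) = b + 2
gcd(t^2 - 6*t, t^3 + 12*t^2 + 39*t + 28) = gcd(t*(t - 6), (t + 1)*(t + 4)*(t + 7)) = 1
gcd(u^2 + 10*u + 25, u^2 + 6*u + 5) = u + 5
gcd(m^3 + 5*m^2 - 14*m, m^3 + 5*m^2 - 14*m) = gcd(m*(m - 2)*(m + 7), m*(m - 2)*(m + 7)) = m^3 + 5*m^2 - 14*m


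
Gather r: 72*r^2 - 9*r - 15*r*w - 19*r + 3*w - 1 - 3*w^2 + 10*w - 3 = 72*r^2 + r*(-15*w - 28) - 3*w^2 + 13*w - 4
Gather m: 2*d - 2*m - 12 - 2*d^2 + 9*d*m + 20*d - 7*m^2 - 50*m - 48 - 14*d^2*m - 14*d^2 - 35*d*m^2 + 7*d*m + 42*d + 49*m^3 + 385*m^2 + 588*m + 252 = -16*d^2 + 64*d + 49*m^3 + m^2*(378 - 35*d) + m*(-14*d^2 + 16*d + 536) + 192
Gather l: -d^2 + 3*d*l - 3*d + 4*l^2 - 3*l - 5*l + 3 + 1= -d^2 - 3*d + 4*l^2 + l*(3*d - 8) + 4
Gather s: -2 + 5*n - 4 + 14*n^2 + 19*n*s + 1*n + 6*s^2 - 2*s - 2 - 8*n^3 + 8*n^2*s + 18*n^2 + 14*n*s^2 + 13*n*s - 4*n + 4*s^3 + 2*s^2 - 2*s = -8*n^3 + 32*n^2 + 2*n + 4*s^3 + s^2*(14*n + 8) + s*(8*n^2 + 32*n - 4) - 8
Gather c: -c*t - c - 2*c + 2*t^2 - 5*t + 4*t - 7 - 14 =c*(-t - 3) + 2*t^2 - t - 21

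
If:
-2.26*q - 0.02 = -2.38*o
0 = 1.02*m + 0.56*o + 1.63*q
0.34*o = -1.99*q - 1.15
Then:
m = 1.05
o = -0.46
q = -0.50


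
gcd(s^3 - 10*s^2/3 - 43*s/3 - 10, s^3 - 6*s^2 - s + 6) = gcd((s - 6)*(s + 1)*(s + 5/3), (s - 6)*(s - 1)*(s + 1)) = s^2 - 5*s - 6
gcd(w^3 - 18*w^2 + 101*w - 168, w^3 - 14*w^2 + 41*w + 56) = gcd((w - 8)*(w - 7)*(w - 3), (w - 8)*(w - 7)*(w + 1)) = w^2 - 15*w + 56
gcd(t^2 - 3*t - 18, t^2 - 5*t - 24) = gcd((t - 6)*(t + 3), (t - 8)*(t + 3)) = t + 3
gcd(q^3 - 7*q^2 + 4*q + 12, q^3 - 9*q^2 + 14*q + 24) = q^2 - 5*q - 6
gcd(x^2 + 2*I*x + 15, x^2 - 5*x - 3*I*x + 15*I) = x - 3*I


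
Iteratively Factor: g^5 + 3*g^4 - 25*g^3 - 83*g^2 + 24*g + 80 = (g - 5)*(g^4 + 8*g^3 + 15*g^2 - 8*g - 16) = (g - 5)*(g + 4)*(g^3 + 4*g^2 - g - 4) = (g - 5)*(g + 1)*(g + 4)*(g^2 + 3*g - 4) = (g - 5)*(g + 1)*(g + 4)^2*(g - 1)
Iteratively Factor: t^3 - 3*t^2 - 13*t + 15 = (t + 3)*(t^2 - 6*t + 5) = (t - 5)*(t + 3)*(t - 1)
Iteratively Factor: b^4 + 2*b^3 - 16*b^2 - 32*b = (b + 4)*(b^3 - 2*b^2 - 8*b) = (b - 4)*(b + 4)*(b^2 + 2*b) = b*(b - 4)*(b + 4)*(b + 2)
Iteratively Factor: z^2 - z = (z)*(z - 1)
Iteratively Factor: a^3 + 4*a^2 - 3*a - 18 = (a - 2)*(a^2 + 6*a + 9) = (a - 2)*(a + 3)*(a + 3)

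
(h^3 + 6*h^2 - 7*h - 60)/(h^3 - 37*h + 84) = (h^2 + 9*h + 20)/(h^2 + 3*h - 28)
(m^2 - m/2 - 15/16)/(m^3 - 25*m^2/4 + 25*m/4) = (m + 3/4)/(m*(m - 5))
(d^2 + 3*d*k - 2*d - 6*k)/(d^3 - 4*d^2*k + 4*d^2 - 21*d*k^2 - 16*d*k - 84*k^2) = (d - 2)/(d^2 - 7*d*k + 4*d - 28*k)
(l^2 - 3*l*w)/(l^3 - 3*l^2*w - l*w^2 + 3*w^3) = l/(l^2 - w^2)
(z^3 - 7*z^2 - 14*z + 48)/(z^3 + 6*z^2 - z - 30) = (z - 8)/(z + 5)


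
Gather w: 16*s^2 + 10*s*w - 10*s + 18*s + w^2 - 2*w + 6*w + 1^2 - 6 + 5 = 16*s^2 + 8*s + w^2 + w*(10*s + 4)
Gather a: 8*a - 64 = 8*a - 64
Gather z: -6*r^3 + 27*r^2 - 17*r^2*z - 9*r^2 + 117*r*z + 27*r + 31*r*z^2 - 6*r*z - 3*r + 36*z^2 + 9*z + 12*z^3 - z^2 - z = -6*r^3 + 18*r^2 + 24*r + 12*z^3 + z^2*(31*r + 35) + z*(-17*r^2 + 111*r + 8)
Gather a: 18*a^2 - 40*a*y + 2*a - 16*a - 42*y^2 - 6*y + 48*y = 18*a^2 + a*(-40*y - 14) - 42*y^2 + 42*y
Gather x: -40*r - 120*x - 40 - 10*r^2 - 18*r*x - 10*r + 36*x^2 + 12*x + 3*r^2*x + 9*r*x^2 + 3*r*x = -10*r^2 - 50*r + x^2*(9*r + 36) + x*(3*r^2 - 15*r - 108) - 40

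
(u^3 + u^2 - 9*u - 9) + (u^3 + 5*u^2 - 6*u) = 2*u^3 + 6*u^2 - 15*u - 9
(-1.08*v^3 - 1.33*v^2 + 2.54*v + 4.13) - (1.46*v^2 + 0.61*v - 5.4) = -1.08*v^3 - 2.79*v^2 + 1.93*v + 9.53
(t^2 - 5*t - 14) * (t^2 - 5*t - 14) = t^4 - 10*t^3 - 3*t^2 + 140*t + 196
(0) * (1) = 0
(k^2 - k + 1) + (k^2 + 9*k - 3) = 2*k^2 + 8*k - 2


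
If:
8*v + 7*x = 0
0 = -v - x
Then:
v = 0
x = 0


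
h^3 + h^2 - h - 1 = (h - 1)*(h + 1)^2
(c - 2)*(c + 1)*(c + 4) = c^3 + 3*c^2 - 6*c - 8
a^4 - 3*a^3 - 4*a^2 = a^2*(a - 4)*(a + 1)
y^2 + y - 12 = (y - 3)*(y + 4)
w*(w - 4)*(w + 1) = w^3 - 3*w^2 - 4*w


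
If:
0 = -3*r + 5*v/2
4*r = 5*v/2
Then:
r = 0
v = 0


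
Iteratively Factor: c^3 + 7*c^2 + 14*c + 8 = (c + 4)*(c^2 + 3*c + 2) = (c + 1)*(c + 4)*(c + 2)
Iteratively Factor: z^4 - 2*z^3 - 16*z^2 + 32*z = (z + 4)*(z^3 - 6*z^2 + 8*z) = (z - 4)*(z + 4)*(z^2 - 2*z) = z*(z - 4)*(z + 4)*(z - 2)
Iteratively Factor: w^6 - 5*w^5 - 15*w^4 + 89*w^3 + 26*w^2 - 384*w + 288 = (w - 1)*(w^5 - 4*w^4 - 19*w^3 + 70*w^2 + 96*w - 288) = (w - 1)*(w + 3)*(w^4 - 7*w^3 + 2*w^2 + 64*w - 96) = (w - 4)*(w - 1)*(w + 3)*(w^3 - 3*w^2 - 10*w + 24) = (w - 4)*(w - 2)*(w - 1)*(w + 3)*(w^2 - w - 12) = (w - 4)*(w - 2)*(w - 1)*(w + 3)^2*(w - 4)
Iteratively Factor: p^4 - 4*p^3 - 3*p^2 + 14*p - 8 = (p - 4)*(p^3 - 3*p + 2) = (p - 4)*(p + 2)*(p^2 - 2*p + 1) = (p - 4)*(p - 1)*(p + 2)*(p - 1)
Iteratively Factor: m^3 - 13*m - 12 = (m + 1)*(m^2 - m - 12) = (m - 4)*(m + 1)*(m + 3)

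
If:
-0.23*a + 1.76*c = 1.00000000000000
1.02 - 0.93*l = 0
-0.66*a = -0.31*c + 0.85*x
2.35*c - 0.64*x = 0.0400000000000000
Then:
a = -1.50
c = 0.37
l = 1.10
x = 1.30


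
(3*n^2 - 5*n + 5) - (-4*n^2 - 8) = 7*n^2 - 5*n + 13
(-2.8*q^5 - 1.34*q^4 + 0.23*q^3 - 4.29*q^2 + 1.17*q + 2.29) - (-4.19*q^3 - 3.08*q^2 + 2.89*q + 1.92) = -2.8*q^5 - 1.34*q^4 + 4.42*q^3 - 1.21*q^2 - 1.72*q + 0.37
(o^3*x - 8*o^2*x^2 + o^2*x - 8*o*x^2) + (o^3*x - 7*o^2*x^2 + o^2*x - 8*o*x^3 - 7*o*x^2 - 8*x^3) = 2*o^3*x - 15*o^2*x^2 + 2*o^2*x - 8*o*x^3 - 15*o*x^2 - 8*x^3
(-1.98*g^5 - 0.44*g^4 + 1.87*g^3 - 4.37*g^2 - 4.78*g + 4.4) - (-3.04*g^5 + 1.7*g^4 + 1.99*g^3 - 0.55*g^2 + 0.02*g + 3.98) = 1.06*g^5 - 2.14*g^4 - 0.12*g^3 - 3.82*g^2 - 4.8*g + 0.42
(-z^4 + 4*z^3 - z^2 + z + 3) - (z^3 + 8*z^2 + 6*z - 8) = -z^4 + 3*z^3 - 9*z^2 - 5*z + 11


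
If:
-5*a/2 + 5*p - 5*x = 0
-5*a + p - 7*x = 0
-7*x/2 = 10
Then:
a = 80/21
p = -20/21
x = -20/7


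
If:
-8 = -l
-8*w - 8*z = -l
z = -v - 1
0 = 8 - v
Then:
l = 8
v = 8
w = 10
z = -9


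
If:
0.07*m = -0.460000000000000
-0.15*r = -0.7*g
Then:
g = 0.214285714285714*r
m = -6.57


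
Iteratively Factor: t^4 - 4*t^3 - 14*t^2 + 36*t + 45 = (t - 5)*(t^3 + t^2 - 9*t - 9) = (t - 5)*(t + 3)*(t^2 - 2*t - 3) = (t - 5)*(t + 1)*(t + 3)*(t - 3)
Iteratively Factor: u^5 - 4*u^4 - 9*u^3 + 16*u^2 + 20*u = (u)*(u^4 - 4*u^3 - 9*u^2 + 16*u + 20) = u*(u - 2)*(u^3 - 2*u^2 - 13*u - 10) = u*(u - 2)*(u + 2)*(u^2 - 4*u - 5) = u*(u - 2)*(u + 1)*(u + 2)*(u - 5)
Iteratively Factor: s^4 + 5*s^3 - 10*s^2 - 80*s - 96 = (s + 3)*(s^3 + 2*s^2 - 16*s - 32) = (s + 3)*(s + 4)*(s^2 - 2*s - 8) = (s - 4)*(s + 3)*(s + 4)*(s + 2)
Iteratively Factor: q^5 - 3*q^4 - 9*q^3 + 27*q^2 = (q + 3)*(q^4 - 6*q^3 + 9*q^2) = (q - 3)*(q + 3)*(q^3 - 3*q^2) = q*(q - 3)*(q + 3)*(q^2 - 3*q) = q^2*(q - 3)*(q + 3)*(q - 3)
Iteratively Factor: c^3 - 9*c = (c + 3)*(c^2 - 3*c) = (c - 3)*(c + 3)*(c)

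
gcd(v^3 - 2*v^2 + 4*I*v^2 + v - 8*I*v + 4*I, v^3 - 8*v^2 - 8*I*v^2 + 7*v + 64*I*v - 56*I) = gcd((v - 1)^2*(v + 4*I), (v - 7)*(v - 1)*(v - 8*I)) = v - 1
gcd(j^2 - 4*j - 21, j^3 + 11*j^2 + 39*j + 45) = j + 3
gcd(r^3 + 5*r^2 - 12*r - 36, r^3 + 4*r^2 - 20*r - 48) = r^2 + 8*r + 12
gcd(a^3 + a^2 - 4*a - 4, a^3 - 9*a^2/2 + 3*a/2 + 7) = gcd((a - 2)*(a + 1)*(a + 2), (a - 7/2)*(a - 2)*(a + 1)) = a^2 - a - 2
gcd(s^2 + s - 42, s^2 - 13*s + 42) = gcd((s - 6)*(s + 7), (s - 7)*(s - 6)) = s - 6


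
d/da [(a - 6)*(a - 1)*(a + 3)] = 3*a^2 - 8*a - 15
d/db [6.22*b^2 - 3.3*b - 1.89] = 12.44*b - 3.3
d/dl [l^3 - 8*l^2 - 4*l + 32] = 3*l^2 - 16*l - 4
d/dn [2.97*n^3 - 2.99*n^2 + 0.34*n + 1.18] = 8.91*n^2 - 5.98*n + 0.34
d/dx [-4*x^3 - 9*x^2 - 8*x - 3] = -12*x^2 - 18*x - 8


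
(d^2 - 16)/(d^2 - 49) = (d^2 - 16)/(d^2 - 49)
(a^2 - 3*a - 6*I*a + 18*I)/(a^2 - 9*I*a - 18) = (a - 3)/(a - 3*I)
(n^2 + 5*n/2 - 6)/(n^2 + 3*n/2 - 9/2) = (n + 4)/(n + 3)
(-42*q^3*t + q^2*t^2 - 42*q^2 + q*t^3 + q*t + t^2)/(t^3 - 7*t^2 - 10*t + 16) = (-42*q^3*t + q^2*t^2 - 42*q^2 + q*t^3 + q*t + t^2)/(t^3 - 7*t^2 - 10*t + 16)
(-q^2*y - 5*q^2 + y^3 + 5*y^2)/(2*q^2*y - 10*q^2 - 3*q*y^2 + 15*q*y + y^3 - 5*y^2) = (q*y + 5*q + y^2 + 5*y)/(-2*q*y + 10*q + y^2 - 5*y)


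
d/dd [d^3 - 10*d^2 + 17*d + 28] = 3*d^2 - 20*d + 17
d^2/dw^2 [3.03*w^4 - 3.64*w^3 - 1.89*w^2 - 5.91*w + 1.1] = 36.36*w^2 - 21.84*w - 3.78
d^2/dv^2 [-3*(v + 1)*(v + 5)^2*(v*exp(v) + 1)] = -3*v^4*exp(v) - 57*v^3*exp(v) - 339*v^2*exp(v) - 693*v*exp(v) - 18*v - 360*exp(v) - 66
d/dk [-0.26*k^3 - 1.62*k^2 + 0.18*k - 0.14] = -0.78*k^2 - 3.24*k + 0.18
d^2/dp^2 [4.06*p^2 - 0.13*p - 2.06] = 8.12000000000000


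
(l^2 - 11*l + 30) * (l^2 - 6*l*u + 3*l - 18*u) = l^4 - 6*l^3*u - 8*l^3 + 48*l^2*u - 3*l^2 + 18*l*u + 90*l - 540*u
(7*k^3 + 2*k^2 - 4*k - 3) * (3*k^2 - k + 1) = 21*k^5 - k^4 - 7*k^3 - 3*k^2 - k - 3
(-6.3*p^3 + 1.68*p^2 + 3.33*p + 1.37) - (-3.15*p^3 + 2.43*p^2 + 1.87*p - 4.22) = -3.15*p^3 - 0.75*p^2 + 1.46*p + 5.59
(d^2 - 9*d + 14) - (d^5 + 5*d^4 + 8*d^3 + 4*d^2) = -d^5 - 5*d^4 - 8*d^3 - 3*d^2 - 9*d + 14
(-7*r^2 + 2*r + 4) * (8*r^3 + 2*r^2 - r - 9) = -56*r^5 + 2*r^4 + 43*r^3 + 69*r^2 - 22*r - 36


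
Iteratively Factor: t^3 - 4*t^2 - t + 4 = (t + 1)*(t^2 - 5*t + 4) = (t - 1)*(t + 1)*(t - 4)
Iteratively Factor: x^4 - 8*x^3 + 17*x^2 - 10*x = (x - 5)*(x^3 - 3*x^2 + 2*x) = (x - 5)*(x - 2)*(x^2 - x) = x*(x - 5)*(x - 2)*(x - 1)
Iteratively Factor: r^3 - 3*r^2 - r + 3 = (r + 1)*(r^2 - 4*r + 3) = (r - 1)*(r + 1)*(r - 3)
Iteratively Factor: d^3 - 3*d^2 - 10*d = (d + 2)*(d^2 - 5*d) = d*(d + 2)*(d - 5)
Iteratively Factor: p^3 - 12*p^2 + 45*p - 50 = (p - 5)*(p^2 - 7*p + 10) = (p - 5)^2*(p - 2)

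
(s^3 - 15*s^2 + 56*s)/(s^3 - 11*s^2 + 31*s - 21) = s*(s - 8)/(s^2 - 4*s + 3)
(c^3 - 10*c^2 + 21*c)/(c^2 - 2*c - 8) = c*(-c^2 + 10*c - 21)/(-c^2 + 2*c + 8)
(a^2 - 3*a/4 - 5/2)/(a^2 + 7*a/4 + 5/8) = 2*(a - 2)/(2*a + 1)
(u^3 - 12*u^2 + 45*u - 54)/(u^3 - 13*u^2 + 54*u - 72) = (u - 3)/(u - 4)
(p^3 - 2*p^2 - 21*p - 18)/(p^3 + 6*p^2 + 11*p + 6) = (p - 6)/(p + 2)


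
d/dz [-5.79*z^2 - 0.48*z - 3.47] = -11.58*z - 0.48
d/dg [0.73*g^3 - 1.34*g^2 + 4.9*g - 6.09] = 2.19*g^2 - 2.68*g + 4.9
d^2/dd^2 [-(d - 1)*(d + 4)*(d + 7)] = -6*d - 20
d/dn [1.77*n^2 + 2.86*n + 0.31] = 3.54*n + 2.86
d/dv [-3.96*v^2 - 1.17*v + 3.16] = -7.92*v - 1.17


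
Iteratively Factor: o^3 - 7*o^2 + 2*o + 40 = (o - 5)*(o^2 - 2*o - 8) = (o - 5)*(o + 2)*(o - 4)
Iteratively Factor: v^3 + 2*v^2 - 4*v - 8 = (v + 2)*(v^2 - 4) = (v - 2)*(v + 2)*(v + 2)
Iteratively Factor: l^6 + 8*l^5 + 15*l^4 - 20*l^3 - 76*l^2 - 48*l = (l + 3)*(l^5 + 5*l^4 - 20*l^2 - 16*l) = (l + 2)*(l + 3)*(l^4 + 3*l^3 - 6*l^2 - 8*l) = (l + 1)*(l + 2)*(l + 3)*(l^3 + 2*l^2 - 8*l) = (l - 2)*(l + 1)*(l + 2)*(l + 3)*(l^2 + 4*l) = (l - 2)*(l + 1)*(l + 2)*(l + 3)*(l + 4)*(l)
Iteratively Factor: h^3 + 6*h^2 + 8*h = (h + 2)*(h^2 + 4*h) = h*(h + 2)*(h + 4)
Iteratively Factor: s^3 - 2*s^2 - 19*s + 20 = (s + 4)*(s^2 - 6*s + 5) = (s - 5)*(s + 4)*(s - 1)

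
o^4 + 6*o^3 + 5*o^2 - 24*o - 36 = (o - 2)*(o + 2)*(o + 3)^2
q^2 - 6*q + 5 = (q - 5)*(q - 1)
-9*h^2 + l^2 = (-3*h + l)*(3*h + l)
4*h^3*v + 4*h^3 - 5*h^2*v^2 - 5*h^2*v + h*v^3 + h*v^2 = (-4*h + v)*(-h + v)*(h*v + h)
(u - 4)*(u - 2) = u^2 - 6*u + 8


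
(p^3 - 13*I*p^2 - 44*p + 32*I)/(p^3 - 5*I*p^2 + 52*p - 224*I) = (p - I)/(p + 7*I)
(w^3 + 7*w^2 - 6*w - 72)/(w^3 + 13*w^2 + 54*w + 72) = (w - 3)/(w + 3)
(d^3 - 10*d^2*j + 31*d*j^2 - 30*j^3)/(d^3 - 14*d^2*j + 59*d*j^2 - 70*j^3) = (d - 3*j)/(d - 7*j)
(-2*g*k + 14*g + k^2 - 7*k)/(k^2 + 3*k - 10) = (-2*g*k + 14*g + k^2 - 7*k)/(k^2 + 3*k - 10)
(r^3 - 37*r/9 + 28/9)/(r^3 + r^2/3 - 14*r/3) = (3*r^2 - 7*r + 4)/(3*r*(r - 2))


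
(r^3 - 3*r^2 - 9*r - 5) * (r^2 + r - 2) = r^5 - 2*r^4 - 14*r^3 - 8*r^2 + 13*r + 10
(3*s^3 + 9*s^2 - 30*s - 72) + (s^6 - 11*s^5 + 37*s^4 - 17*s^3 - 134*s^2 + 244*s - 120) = s^6 - 11*s^5 + 37*s^4 - 14*s^3 - 125*s^2 + 214*s - 192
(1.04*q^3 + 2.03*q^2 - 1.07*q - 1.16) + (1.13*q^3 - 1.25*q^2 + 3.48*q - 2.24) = 2.17*q^3 + 0.78*q^2 + 2.41*q - 3.4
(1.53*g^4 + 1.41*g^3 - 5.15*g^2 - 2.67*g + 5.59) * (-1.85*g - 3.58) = -2.8305*g^5 - 8.0859*g^4 + 4.4797*g^3 + 23.3765*g^2 - 0.7829*g - 20.0122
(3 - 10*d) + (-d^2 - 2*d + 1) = -d^2 - 12*d + 4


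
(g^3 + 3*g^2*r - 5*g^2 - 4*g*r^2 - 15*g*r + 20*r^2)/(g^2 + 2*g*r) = (g^3 + 3*g^2*r - 5*g^2 - 4*g*r^2 - 15*g*r + 20*r^2)/(g*(g + 2*r))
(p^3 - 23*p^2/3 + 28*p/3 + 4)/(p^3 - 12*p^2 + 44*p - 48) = (p + 1/3)/(p - 4)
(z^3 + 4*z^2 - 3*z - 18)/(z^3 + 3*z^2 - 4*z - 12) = (z + 3)/(z + 2)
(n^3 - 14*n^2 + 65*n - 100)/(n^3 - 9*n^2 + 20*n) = (n - 5)/n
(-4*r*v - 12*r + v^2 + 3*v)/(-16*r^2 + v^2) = (v + 3)/(4*r + v)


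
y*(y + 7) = y^2 + 7*y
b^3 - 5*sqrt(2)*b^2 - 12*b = b*(b - 6*sqrt(2))*(b + sqrt(2))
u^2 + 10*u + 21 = (u + 3)*(u + 7)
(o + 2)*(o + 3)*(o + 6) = o^3 + 11*o^2 + 36*o + 36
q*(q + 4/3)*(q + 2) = q^3 + 10*q^2/3 + 8*q/3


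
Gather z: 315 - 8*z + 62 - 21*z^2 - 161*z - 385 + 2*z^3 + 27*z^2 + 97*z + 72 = 2*z^3 + 6*z^2 - 72*z + 64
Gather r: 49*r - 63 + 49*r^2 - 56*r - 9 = 49*r^2 - 7*r - 72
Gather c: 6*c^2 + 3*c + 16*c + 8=6*c^2 + 19*c + 8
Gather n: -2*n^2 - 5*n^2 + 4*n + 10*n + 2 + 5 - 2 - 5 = -7*n^2 + 14*n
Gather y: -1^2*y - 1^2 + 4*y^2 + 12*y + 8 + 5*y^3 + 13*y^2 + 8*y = 5*y^3 + 17*y^2 + 19*y + 7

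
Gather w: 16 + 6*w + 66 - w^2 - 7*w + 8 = -w^2 - w + 90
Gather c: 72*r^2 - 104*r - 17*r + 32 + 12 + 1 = 72*r^2 - 121*r + 45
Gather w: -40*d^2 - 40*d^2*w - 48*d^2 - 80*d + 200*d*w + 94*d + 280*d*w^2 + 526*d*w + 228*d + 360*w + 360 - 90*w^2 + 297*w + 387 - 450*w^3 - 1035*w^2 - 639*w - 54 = -88*d^2 + 242*d - 450*w^3 + w^2*(280*d - 1125) + w*(-40*d^2 + 726*d + 18) + 693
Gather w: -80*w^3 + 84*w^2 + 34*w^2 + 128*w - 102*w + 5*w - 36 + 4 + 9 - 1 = -80*w^3 + 118*w^2 + 31*w - 24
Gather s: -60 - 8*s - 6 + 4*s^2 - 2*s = 4*s^2 - 10*s - 66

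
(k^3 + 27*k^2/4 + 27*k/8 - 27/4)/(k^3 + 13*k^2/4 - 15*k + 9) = (k + 3/2)/(k - 2)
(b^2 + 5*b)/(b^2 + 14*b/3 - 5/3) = 3*b/(3*b - 1)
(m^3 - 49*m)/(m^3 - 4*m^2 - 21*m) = (m + 7)/(m + 3)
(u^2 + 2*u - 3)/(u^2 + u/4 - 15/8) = 8*(u^2 + 2*u - 3)/(8*u^2 + 2*u - 15)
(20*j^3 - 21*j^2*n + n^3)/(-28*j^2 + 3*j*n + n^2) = (-5*j^2 + 4*j*n + n^2)/(7*j + n)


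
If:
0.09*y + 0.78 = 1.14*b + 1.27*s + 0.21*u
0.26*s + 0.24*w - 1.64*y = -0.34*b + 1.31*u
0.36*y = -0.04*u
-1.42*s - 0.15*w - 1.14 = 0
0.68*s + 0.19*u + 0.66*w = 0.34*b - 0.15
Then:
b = 1.64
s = -0.95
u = 0.58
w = 1.43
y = -0.06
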